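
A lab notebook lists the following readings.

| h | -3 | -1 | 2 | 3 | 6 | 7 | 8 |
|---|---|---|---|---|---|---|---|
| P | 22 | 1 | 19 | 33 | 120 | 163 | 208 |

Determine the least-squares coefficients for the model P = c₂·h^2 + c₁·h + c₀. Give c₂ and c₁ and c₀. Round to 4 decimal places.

c₂ = 2.9800, c₁ = 2.0863, c₀ = 1.0766

Normal-equation sums: Σh^2·h^2 = 7972, Σh^2·h = 1078, Σh^2 = 172, Σh·h = 172, Σh = 22, Σ1 = 7.
Right-hand side: Σh^2·P = 26191, Σh·P = 3595, ΣP = 566.
So MᵀM·[c₂, c₁, c₀]ᵀ = MᵀP: [[7972, 1078, 172]; [1078, 172, 22]; [172, 22, 7]]·[c₂, c₁, c₀]ᵀ = [26191, 3595, 566]ᵀ.
Inverting the 3×3 Gram matrix, [c₂, c₁, c₀]ᵀ = [15967/5358, 1765/846, 8653/8037]ᵀ.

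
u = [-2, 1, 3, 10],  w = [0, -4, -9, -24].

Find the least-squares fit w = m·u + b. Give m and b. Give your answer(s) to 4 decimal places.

m = -2.0513, b = -3.0962

Compute the Gram sums: Σu·u = 114, Σu = 12, Σ1 = 4.
And Σu·w = -271, Σw = -37.
Normal equations: [[114, 12]; [12, 4]]·[m, b]ᵀ = [-271, -37]ᵀ.
Determinant 114·4 − 12² = 312.
m = ((-271)·4 − 12·(-37))/312 = -80/39; b = (114·(-37) − 12·(-271))/312 = -161/52.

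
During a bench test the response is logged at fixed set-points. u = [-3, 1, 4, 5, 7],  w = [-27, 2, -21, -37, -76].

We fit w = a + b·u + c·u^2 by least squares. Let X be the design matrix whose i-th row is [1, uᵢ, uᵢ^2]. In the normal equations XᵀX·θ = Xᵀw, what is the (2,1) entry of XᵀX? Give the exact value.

14

Row 2 ↔ basis u, column 1 ↔ basis 1, so (XᵀX)_{2,1} = Σᵢ u = (-3)·(1) + (1)·(1) + (4)·(1) + (5)·(1) + (7)·(1) = 14.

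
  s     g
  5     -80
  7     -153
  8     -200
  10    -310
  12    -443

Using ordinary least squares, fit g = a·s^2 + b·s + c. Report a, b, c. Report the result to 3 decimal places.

Sums needed: Σs^2·s^2 = 37858, Σs^2·s = 3708, Σs^2 = 382, Σs·s = 382, Σs = 42, Σ1 = 5.
Moment sums: Σs^2·g = -117089, Σs·g = -11487, Σg = -1186.
Normal equations: [[37858, 3708, 382]; [3708, 382, 42]; [382, 42, 5]]·[a, b, c]ᵀ = [-117089, -11487, -1186]ᵀ.
Row-reducing yields a = -30237/10142, b = -12609/10142, c = 470/461.

a = -2.981, b = -1.243, c = 1.020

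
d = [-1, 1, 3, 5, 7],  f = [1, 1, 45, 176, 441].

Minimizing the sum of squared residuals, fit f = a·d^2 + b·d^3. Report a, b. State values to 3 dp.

The normal equations are: 3109·a + 20175·b = 26416;  20175·a + 134005·b = 174478.
Eliminating b: 134005·(row 1) − 20175·(row 2) gives 9590920·a = 134005·26416 − 20175·174478 = 19782430, so a = 1978243/959092.
Then b = (174478 − 20175·(1978243/959092))/134005 = 4754651/4795460.

a = 2.063, b = 0.991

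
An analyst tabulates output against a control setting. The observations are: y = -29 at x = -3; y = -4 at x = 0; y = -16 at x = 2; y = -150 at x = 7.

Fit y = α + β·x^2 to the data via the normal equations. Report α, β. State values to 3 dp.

With design matrix A, AᵀA = [[4, 62]; [62, 2498]] and Aᵀy = [-199, -7675]ᵀ.
Eliminating β: 2498·(row 1) − 62·(row 2) gives 6148·α = 2498·(-199) − 62·(-7675) = -21252, so α = -5313/1537.
Then β = ((-7675) − 62·(-5313/1537))/2498 = -9181/3074.

α = -3.457, β = -2.987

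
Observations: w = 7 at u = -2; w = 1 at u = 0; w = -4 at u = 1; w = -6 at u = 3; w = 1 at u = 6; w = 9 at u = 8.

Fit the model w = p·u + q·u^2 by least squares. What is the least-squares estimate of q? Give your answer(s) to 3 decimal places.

q = 0.526

Sums needed: Σu·u = 114, Σu·u^2 = 748, Σu^2·u^2 = 5490.
Right-hand side: Σu·w = 42, Σu^2·w = 582.
XᵀX·[p, q]ᵀ = Xᵀw becomes [[114, 748]; [748, 5490]]·[p, q]ᵀ = [42, 582]ᵀ.
Δ = 114·5490 − 748² = 66356.
p = (42·5490 − 748·582)/66356 = -51189/16589; q = (114·582 − 748·42)/66356 = 8733/16589.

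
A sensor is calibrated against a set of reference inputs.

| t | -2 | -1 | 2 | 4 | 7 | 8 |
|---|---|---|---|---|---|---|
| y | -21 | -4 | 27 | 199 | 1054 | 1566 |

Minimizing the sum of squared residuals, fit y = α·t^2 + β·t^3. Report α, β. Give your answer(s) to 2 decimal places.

The normal system MᵀM·[α, β]ᵀ = Mᵀy is [[6786, 50598]; [50598, 384018]]·[α, β]ᵀ = [155074, 1176438]ᵀ.
det = 6786·384018 − 50598² = 45788544.
α = (155074·384018 − 50598·1176438)/45788544 = 268723/476964; β = (6786·1176438 − 50598·155074)/45788544 = 158419/52996.

α = 0.56, β = 2.99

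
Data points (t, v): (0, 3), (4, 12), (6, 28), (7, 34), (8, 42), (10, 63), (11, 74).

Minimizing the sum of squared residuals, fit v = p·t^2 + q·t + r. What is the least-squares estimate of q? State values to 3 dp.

Entries of AᵀA: Σt^2·t^2 = 32690, Σt^2·t = 3466, Σt^2 = 386, Σt·t = 386, Σt = 46, Σ1 = 7.
Right-hand side: Σt^2·v = 20808, Σt·v = 2234, Σv = 256.
AᵀA·[p, q, r]ᵀ = Aᵀv becomes [[32690, 3466, 386]; [3466, 386, 46]; [386, 46, 7]]·[p, q, r]ᵀ = [20808, 2234, 256]ᵀ.
Row-reducing yields p = 82931/159096, q = 127781/159096, r = 33801/13258.

q = 0.803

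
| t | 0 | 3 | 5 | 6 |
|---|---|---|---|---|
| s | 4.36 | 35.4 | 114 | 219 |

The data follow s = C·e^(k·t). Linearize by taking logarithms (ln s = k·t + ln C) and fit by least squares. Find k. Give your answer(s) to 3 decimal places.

Linearized form: ln s = k·t + ln C. From the 4 transformed points,
Over the data: Σt = 14.0000, Σ(t)² = 70.0000, Σln s = 15.1645, Σt·ln s = 66.7156.
Normal system: [[70.0000, 14.0000]; [14.0000, 4]]·[k, ln C]ᵀ = [66.7156, 15.1645]ᵀ.
Slope k = (n·Σt·ln s − Σt·Σln s)/(n·Σ(t)² − (Σt)²) = (4·66.7156 − 14.0000·15.1645)/84.0000 = 0.64952; ln C = (Σln s − k·Σt)/n = 1.51779.

k = 0.650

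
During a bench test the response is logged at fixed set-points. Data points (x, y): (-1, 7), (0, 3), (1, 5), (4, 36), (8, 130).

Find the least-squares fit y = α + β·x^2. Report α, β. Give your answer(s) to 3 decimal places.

α = 3.829, β = 1.974

Forming AᵀA = [[5, 82]; [82, 4354]] and Aᵀy = [181, 8908]ᵀ gives AᵀA·[α, β]ᵀ = Aᵀy.
det = 5·4354 − 82² = 15046.
α = (181·4354 − 82·8908)/15046 = 28809/7523; β = (5·8908 − 82·181)/15046 = 14849/7523.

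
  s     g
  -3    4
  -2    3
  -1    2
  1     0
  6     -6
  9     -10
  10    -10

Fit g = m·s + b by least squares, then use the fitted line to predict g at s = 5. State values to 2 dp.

ĝ = -4.85

The normal system AᵀA·[m, b]ᵀ = Aᵀg is [[232, 20]; [20, 7]]·[m, b]ᵀ = [-246, -17]ᵀ.
det = 232·7 − 20² = 1224.
m = ((-246)·7 − 20·(-17))/1224 = -691/612; b = (232·(-17) − 20·(-246))/1224 = 122/153.
At s = 5: ĝ = (-691/612)·(5) + (122/153)·(1) = -989/204.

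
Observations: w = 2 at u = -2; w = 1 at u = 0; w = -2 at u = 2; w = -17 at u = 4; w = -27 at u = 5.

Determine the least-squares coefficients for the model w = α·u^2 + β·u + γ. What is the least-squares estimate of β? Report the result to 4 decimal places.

With design matrix A, AᵀA = [[913, 189, 49]; [189, 49, 9]; [49, 9, 5]] and Aᵀw = [-947, -211, -43]ᵀ.
Row-reducing yields α = -1179/1261, β = -1513/1261, γ = 3433/1261.

β = -1.1998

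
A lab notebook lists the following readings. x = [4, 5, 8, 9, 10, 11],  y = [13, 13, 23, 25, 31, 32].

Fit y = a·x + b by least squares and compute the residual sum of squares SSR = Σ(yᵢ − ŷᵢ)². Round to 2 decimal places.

Entries of MᵀM: Σx·x = 407, Σx = 47, Σ1 = 6.
Right-hand side: Σx·y = 1188, Σy = 137.
So MᵀM·[a, b]ᵀ = Mᵀy: [[407, 47]; [47, 6]]·[a, b]ᵀ = [1188, 137]ᵀ.
Determinant 407·6 − 47² = 233.
a = (1188·6 − 47·137)/233 = 689/233; b = (407·137 − 47·1188)/233 = -77/233.
Residuals: 350/233, -339/233, -76/233, -299/233, 410/233, -46/233; SSR = 2158/233.

SSR = 9.26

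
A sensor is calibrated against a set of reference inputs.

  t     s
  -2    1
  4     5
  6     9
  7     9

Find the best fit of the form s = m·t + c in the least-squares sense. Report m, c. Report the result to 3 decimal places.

m = 0.923, c = 2.538

Sums needed: Σt·t = 105, Σt = 15, Σ1 = 4.
Moment sums: Σt·s = 135, Σs = 24.
XᵀX·[m, c]ᵀ = Xᵀs becomes [[105, 15]; [15, 4]]·[m, c]ᵀ = [135, 24]ᵀ.
Determinant 105·4 − 15² = 195.
m = (135·4 − 15·24)/195 = 12/13; c = (105·24 − 15·135)/195 = 33/13.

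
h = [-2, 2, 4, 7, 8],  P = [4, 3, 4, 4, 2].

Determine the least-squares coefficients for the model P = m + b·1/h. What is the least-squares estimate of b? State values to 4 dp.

Setting ∂/∂m … = 0 gives: 5·m + (29/56)·b = 17;  (29/56)·m + (1877/3136)·b = 37/28.
Eliminating b: (1877/3136)·(row 1) − (29/56)·(row 2) gives (267/98)·m = (1877/3136)·17 − (29/56)·(37/28) = 29763/3136, so m = 9921/2848.
Then b = ((37/28) − (29/56)·(9921/2848))/(1877/3136) = -287/356.

b = -0.8062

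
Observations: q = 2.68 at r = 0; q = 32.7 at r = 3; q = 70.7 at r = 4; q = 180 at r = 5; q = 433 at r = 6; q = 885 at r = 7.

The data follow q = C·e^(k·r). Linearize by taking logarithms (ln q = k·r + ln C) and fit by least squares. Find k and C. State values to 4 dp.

k = 0.8367, C = 2.6575

Let Y = ln q. Fitting Y = k·r + ln C by least squares:
Σr = 25.0000, Σ(r)² = 135.0000, Σln q = 26.7809, Σr·ln q = 137.3842.
Normal system: [[135.0000, 25.0000]; [25.0000, 6]]·[k, ln C]ᵀ = [137.3842, 26.7809]ᵀ.
Δ = 135.0000·6 − (25.0000)² = 185.0000; k = (137.3842·6 − 25.0000·26.7809)/185.0000 = 0.83666, ln C = (135.0000·26.7809 − 25.0000·137.3842)/185.0000 = 0.97740, so C = exp(0.97740) = 2.65753.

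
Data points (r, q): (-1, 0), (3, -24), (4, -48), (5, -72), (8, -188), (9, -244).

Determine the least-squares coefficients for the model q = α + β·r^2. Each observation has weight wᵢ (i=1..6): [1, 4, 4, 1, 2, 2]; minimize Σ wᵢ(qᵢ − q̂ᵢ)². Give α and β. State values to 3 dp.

Setting ∂/∂α … = 0 gives: 14·α + 416·β = -1224;  416·α + 23288·β = -69328.
det = 14·23288 − 416² = 152976.
α = ((-1224)·23288 − 416·(-69328))/152976 = 20996/9561; β = (14·(-69328) − 416·(-1224))/152976 = -28838/9561.

α = 2.196, β = -3.016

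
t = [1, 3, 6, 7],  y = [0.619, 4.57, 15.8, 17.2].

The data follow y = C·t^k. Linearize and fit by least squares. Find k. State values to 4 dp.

Taking logs, ln y = k·ln t + ln C, so regress ln y on ln t.
Sums: Σln t = 4.8363, Σ(ln t)² = 8.2039, Σln y = 6.6448, Σln t·ln y = 12.1506.
Normal system: [[8.2039, 4.8363]; [4.8363, 4]]·[k, ln C]ᵀ = [12.1506, 6.6448]ᵀ.
Slope k = (n·Σln t·ln y − Σln t·Σln y)/(n·Σ(ln t)² − (Σln t)²) = (4·12.1506 − 4.8363·6.6448)/9.4260 = 1.74689; ln C = (Σln y − k·Σln t)/n = -0.45091.

k = 1.7469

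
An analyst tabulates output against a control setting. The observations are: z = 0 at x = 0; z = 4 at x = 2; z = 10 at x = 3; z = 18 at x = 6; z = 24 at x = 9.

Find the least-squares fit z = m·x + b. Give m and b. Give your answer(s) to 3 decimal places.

Compute the Gram sums: Σx·x = 130, Σx = 20, Σ1 = 5.
Right-hand side: Σx·z = 362, Σz = 56.
AᵀA·[m, b]ᵀ = Aᵀz becomes [[130, 20]; [20, 5]]·[m, b]ᵀ = [362, 56]ᵀ.
Eliminating b: 5·(row 1) − 20·(row 2) gives 250·m = 5·362 − 20·56 = 690, so m = 69/25.
Then b = (56 − 20·(69/25))/5 = 4/25.

m = 2.760, b = 0.160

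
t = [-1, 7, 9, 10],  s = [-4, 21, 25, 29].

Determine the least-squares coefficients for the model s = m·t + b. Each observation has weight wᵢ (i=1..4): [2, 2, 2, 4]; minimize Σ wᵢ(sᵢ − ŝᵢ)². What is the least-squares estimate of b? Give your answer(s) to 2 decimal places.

Setting ∂/∂m … = 0 gives: 662·m + 70·b = 1912;  70·m + 10·b = 200.
Δ = 662·10 − 70² = 1720.
m = (1912·10 − 70·200)/1720 = 128/43; b = (662·200 − 70·1912)/1720 = -36/43.

b = -0.84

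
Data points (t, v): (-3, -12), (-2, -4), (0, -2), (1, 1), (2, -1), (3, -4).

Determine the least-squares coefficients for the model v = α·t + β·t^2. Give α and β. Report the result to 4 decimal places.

α = 1.1793, β = -0.8419

Compute the Gram sums: Σt·t = 27, Σt·t^2 = 1, Σt^2·t^2 = 195.
Right-hand side: Σt·v = 31, Σt^2·v = -163.
Normal equations: [[27, 1]; [1, 195]]·[α, β]ᵀ = [31, -163]ᵀ.
Δ = 27·195 − 1² = 5264.
α = (31·195 − 1·(-163))/5264 = 388/329; β = (27·(-163) − 1·31)/5264 = -277/329.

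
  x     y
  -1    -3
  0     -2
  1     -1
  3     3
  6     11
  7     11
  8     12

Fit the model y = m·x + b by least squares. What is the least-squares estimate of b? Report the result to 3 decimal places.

Sums needed: Σx·x = 160, Σx = 24, Σ1 = 7.
Right-hand side: Σx·y = 250, Σy = 31.
AᵀA·[m, b]ᵀ = Aᵀy becomes [[160, 24]; [24, 7]]·[m, b]ᵀ = [250, 31]ᵀ.
Eliminating b: 7·(row 1) − 24·(row 2) gives 544·m = 7·250 − 24·31 = 1006, so m = 503/272.
Then b = (31 − 24·(503/272))/7 = -65/34.

b = -1.912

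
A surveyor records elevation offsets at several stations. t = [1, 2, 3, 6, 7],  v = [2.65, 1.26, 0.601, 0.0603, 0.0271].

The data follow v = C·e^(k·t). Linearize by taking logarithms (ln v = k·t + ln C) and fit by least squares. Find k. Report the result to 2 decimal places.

k = -0.76

Linearized form: ln v = k·t + ln C. From the 5 transformed points,
Sums: Σt = 19.0000, Σ(t)² = 99.0000, Σln v = -5.7201, Σt·ln v = -42.1988.
Normal system: [[99.0000, 19.0000]; [19.0000, 5]]·[k, ln C]ᵀ = [-42.1988, -5.7201]ᵀ.
Slope k = (n·Σt·ln v − Σt·Σln v)/(n·Σ(t)² − (Σt)²) = (5·-42.1988 − 19.0000·-5.7201)/134.0000 = -0.76352; ln C = (Σln v − k·Σt)/n = 1.75734.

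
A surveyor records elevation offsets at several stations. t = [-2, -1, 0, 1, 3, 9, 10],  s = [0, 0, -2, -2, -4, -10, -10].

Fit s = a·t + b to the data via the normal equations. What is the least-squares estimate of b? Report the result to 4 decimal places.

b = -1.4486

Sums needed: Σt·t = 196, Σt = 20, Σ1 = 7.
For Mᵀs: Σt·s = -204, Σs = -28.
So MᵀM·[a, b]ᵀ = Mᵀs: [[196, 20]; [20, 7]]·[a, b]ᵀ = [-204, -28]ᵀ.
Eliminating b: 7·(row 1) − 20·(row 2) gives 972·a = 7·(-204) − 20·(-28) = -868, so a = -217/243.
Then b = ((-28) − 20·(-217/243))/7 = -352/243.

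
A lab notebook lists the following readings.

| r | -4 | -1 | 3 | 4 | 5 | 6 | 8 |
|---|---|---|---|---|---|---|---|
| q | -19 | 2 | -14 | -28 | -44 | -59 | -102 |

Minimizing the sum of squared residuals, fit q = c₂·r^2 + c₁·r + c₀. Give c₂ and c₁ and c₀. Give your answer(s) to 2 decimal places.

From the data, Σr^2·r^2 = 6611, Σr^2·r = 879, Σr^2 = 167, Σr·r = 167, Σr = 21, Σ1 = 7.
For Mᵀq: Σr^2·q = -10628, Σr·q = -1470, Σq = -264.
Normal equations: [[6611, 879, 167]; [879, 167, 21]; [167, 21, 7]]·[c₂, c₁, c₀]ᵀ = [-10628, -1470, -264]ᵀ.
Row-reducing yields c₂ = -339511/228041, c₁ = -252660/228041, c₀ = 257339/228041.

c₂ = -1.49, c₁ = -1.11, c₀ = 1.13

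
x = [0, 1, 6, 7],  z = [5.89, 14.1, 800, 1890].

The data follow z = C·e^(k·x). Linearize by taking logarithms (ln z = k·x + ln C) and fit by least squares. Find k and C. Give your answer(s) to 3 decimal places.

k = 0.819, C = 6.028

With ln zᵢ as the transformed response and xᵢ as the regressor:
AᵀA = [[86.0000, 14.0000]; [14.0000, 4]], rhs = [95.5642, 18.6484]ᵀ  (here Σx = 14.0000, Σ(x)² = 86.0000, Σln z = 18.6484, Σx·ln z = 95.5642).
Solving (det = 148.0000): k = 0.81878, ln C = 1.79636, so C = exp(1.79636) = 6.02769.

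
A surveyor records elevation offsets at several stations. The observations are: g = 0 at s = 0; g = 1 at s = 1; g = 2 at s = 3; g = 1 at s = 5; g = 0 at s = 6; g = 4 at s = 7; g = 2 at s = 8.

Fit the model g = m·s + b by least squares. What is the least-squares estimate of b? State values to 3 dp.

The normal equations are: 184·m + 30·b = 56;  30·m + 7·b = 10.
(Σs·s = 184, Σs = 30, Σ1 = 7, Σs·g = 56, Σg = 10.)
Eliminating b: 7·(row 1) − 30·(row 2) gives 388·m = 7·56 − 30·10 = 92, so m = 23/97.
Then b = (10 − 30·(23/97))/7 = 40/97.

b = 0.412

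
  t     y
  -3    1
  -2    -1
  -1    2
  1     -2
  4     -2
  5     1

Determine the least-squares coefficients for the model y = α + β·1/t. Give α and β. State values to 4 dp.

α = -0.2766, β = -1.7208

Compute the Gram sums: Σ1 = 6, Σ1/t = -23/60, Σ1/t·1/t = 8869/3600.
Right-hand side: Σy = -1, Σ1/t·y = -62/15.
So AᵀA·[α, β]ᵀ = Aᵀy: [[6, -23/60]; [-23/60, 8869/3600]]·[α, β]ᵀ = [-1, -62/15]ᵀ.
Determinant 6·(8869/3600) − (-23/60)² = 10537/720.
α = ((-1)·(8869/3600) − (-23/60)·(-62/15))/(10537/720) = -14573/52685; β = (6·(-62/15) − (-23/60)·(-1))/(10537/720) = -18132/10537.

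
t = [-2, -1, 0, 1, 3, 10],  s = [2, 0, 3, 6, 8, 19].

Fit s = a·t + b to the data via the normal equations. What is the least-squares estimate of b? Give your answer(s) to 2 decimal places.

b = 3.50

XᵀX·[a, b]ᵀ = Xᵀs reads: 115·a + 11·b = 216;  11·a + 6·b = 38.
Δ = 115·6 − 11² = 569.
a = (216·6 − 11·38)/569 = 878/569; b = (115·38 − 11·216)/569 = 1994/569.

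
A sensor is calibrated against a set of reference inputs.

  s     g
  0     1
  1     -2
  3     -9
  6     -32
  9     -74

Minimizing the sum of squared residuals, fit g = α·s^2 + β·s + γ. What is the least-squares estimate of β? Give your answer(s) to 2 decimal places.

Entries of AᵀA: Σs^2·s^2 = 7939, Σs^2·s = 973, Σs^2 = 127, Σs·s = 127, Σs = 19, Σ1 = 5.
For Aᵀg: Σs^2·g = -7229, Σs·g = -887, Σg = -116.
So AᵀA·[α, β, γ]ᵀ = Aᵀg: [[7939, 973, 127]; [973, 127, 19]; [127, 19, 5]]·[α, β, γ]ᵀ = [-7229, -887, -116]ᵀ.
Solving the 3×3 system (Gaussian elimination) gives α = -13225/14826, β = -2369/14826, γ = 159/2471.

β = -0.16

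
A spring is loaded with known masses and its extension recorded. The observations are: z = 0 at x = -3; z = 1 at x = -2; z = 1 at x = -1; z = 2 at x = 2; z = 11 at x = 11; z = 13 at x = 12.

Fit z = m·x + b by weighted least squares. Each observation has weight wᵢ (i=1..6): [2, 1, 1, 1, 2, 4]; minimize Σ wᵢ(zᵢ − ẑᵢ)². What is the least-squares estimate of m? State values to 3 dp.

The normal system MᵀWM·[m, b]ᵀ = MᵀWz is [[845, 63]; [63, 11]]·[m, b]ᵀ = [867, 78]ᵀ.
Eliminating b: 11·(row 1) − 63·(row 2) gives 5326·m = 11·867 − 63·78 = 4623, so m = 4623/5326.
Then b = (78 − 63·(4623/5326))/11 = 11289/5326.

m = 0.868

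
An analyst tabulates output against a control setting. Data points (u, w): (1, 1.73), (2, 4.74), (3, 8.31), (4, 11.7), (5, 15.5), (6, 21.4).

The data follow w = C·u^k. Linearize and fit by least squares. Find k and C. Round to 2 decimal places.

k = 1.38, C = 1.77

Let Y = ln w. Fitting Y = k·ln u + ln C by least squares:
AᵀA = [[9.4099, 6.5793]; [6.5793, 6]], rhs = [16.7146, 12.4854]ᵀ  (here Σln u = 6.5793, Σ(ln u)² = 9.4099, Σln w = 12.4854, Σln u·ln w = 16.7146).
Slope k = (n·Σln u·ln w − Σln u·Σln w)/(n·Σ(ln u)² − (Σln u)²) = (6·16.7146 − 6.5793·12.4854)/13.1729 = 1.37729; ln C = (Σln w − k·Σln u)/n = 0.57065, so C = exp(0.57065) = 1.76942.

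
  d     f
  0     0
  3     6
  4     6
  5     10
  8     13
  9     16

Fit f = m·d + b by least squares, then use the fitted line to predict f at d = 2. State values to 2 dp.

The normal system MᵀM·[m, b]ᵀ = Mᵀf is [[195, 29]; [29, 6]]·[m, b]ᵀ = [340, 51]ᵀ.
Eliminating b: 6·(row 1) − 29·(row 2) gives 329·m = 6·340 − 29·51 = 561, so m = 561/329.
Then b = (51 − 29·(561/329))/6 = 85/329.
At d = 2: f̂ = (561/329)·(2) + (85/329)·(1) = 1207/329.

f̂ = 3.67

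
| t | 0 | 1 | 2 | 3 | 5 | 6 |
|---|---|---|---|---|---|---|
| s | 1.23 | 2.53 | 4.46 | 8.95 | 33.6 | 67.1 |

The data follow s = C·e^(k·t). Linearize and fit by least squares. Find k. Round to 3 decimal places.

With ln sᵢ as the transformed response and tᵢ as the regressor:
Σt = 17.0000, Σ(t)² = 75.0000, Σln s = 12.5427, Σt·ln s = 53.3032.
Equations: 75.0000·k + 17.0000·ln C = 53.3032;  17.0000·k + 6·ln C = 12.5427.
Δ = 75.0000·6 − (17.0000)² = 161.0000; k = (53.3032·6 − 17.0000·12.5427)/161.0000 = 0.66207, ln C = (75.0000·12.5427 − 17.0000·53.3032)/161.0000 = 0.21460.

k = 0.662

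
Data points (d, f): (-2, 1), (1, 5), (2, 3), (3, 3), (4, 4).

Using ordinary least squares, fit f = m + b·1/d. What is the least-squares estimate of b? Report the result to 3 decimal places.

b = 2.502

From the data, Σ1 = 5, Σ1/d = 19/12, Σ1/d·1/d = 241/144.
Right-hand side: Σf = 16, Σ1/d·f = 8.
MᵀM·[m, b]ᵀ = Mᵀf becomes [[5, 19/12]; [19/12, 241/144]]·[m, b]ᵀ = [16, 8]ᵀ.
Δ = 5·(241/144) − (19/12)² = 211/36.
m = (16·(241/144) − (19/12)·8)/(211/36) = 508/211; b = (5·8 − (19/12)·16)/(211/36) = 528/211.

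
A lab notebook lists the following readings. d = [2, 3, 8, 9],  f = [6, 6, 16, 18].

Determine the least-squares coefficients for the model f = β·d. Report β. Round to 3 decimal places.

From the data, Σd·d = 158.
Right-hand side: Σd·f = 320.
Normal equations: [[158]]·[β]ᵀ = [320]ᵀ.
Hence β = 320 / 158 ≈ 2.02532.

β = 2.025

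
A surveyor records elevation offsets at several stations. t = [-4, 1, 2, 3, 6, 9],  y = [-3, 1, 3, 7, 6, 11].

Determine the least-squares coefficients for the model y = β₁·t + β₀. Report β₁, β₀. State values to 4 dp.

Sums needed: Σt·t = 147, Σt = 17, Σ1 = 6.
And Σt·y = 175, Σy = 25.
Normal equations: [[147, 17]; [17, 6]]·[β₁, β₀]ᵀ = [175, 25]ᵀ.
Determinant 147·6 − 17² = 593.
β₁ = (175·6 − 17·25)/593 = 625/593; β₀ = (147·25 − 17·175)/593 = 700/593.

β₁ = 1.0540, β₀ = 1.1804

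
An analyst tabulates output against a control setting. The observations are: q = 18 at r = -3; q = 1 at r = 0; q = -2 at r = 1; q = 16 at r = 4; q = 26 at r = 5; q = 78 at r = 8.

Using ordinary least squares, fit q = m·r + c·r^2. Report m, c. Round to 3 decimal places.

Entries of AᵀA: Σr·r = 115, Σr·r^2 = 675, Σr^2·r^2 = 5059.
Moment sums: Σr·q = 762, Σr^2·q = 6058.
AᵀA·[m, c]ᵀ = Aᵀq becomes [[115, 675]; [675, 5059]]·[m, c]ᵀ = [762, 6058]ᵀ.
Eliminating c: 5059·(row 1) − 675·(row 2) gives 126160·m = 5059·762 − 675·6058 = -234192, so m = -14637/7885.
Then c = (6058 − 675·(-14637/7885))/5059 = 2279/1577.

m = -1.856, c = 1.445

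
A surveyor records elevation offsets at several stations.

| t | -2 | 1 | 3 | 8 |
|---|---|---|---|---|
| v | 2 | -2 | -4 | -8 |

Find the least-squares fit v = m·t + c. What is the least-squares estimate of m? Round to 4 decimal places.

m = -0.9811

From the data, Σt·t = 78, Σt = 10, Σ1 = 4.
Right-hand side: Σt·v = -82, Σv = -12.
Normal equations: [[78, 10]; [10, 4]]·[m, c]ᵀ = [-82, -12]ᵀ.
det = 78·4 − 10² = 212.
m = ((-82)·4 − 10·(-12))/212 = -52/53; c = (78·(-12) − 10·(-82))/212 = -29/53.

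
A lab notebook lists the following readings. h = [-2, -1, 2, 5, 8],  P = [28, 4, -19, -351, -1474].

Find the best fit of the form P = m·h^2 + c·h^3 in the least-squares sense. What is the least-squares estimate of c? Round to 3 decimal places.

Entries of AᵀA: Σh^2·h^2 = 4754, Σh^2·h^3 = 35892, Σh^3·h^3 = 277898.
And Σh^2·P = -103071, Σh^3·P = -798943.
AᵀA·[m, c]ᵀ = AᵀP becomes [[4754, 35892]; [35892, 277898]]·[m, c]ᵀ = [-103071, -798943]ᵀ.
Δ = 4754·277898 − 35892² = 32891428.
m = ((-103071)·277898 − 35892·(-798943))/32891428 = 16218699/16445714; c = (4754·(-798943) − 35892·(-103071))/32891428 = -49375345/16445714.

c = -3.002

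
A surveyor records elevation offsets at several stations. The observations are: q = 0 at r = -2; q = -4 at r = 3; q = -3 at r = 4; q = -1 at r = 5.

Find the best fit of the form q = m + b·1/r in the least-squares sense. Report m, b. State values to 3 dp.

m = -1.726, b = -3.870

Normal-equation sums: Σ1 = 4, Σ1/r = 17/60, Σ1/r·1/r = 1669/3600.
Right-hand side: Σq = -8, Σ1/r·q = -137/60.
So XᵀX·[m, b]ᵀ = Xᵀq: [[4, 17/60]; [17/60, 1669/3600]]·[m, b]ᵀ = [-8, -137/60]ᵀ.
det = 4·(1669/3600) − (17/60)² = 2129/1200.
m = ((-8)·(1669/3600) − (17/60)·(-137/60))/(2129/1200) = -11023/6387; b = (4·(-137/60) − (17/60)·(-8))/(2129/1200) = -8240/2129.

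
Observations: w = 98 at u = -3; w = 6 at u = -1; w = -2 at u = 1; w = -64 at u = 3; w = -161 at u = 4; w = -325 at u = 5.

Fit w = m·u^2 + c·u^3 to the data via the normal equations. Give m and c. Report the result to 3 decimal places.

m = 1.909, c = -2.985

Sums needed: Σu^2·u^2 = 1045, Σu^2·u^3 = 4149, Σu^3·u^3 = 21181.
Right-hand side: Σu^2·w = -10391, Σu^3·w = -55311.
So XᵀX·[m, c]ᵀ = Xᵀw: [[1045, 4149]; [4149, 21181]]·[m, c]ᵀ = [-10391, -55311]ᵀ.
Determinant 1045·21181 − 4149² = 4919944.
m = ((-10391)·21181 − 4149·(-55311))/4919944 = 1174196/614993; c = (1045·(-55311) − 4149·(-10391))/4919944 = -1835967/614993.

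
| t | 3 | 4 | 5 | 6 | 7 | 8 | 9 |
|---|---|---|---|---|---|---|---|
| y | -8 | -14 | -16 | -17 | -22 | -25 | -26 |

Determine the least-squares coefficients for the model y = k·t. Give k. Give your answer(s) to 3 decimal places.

Setting ∂/∂k … = 0 gives: 280·k = -850.
k = (-850)/280 = -3.03571.

k = -3.036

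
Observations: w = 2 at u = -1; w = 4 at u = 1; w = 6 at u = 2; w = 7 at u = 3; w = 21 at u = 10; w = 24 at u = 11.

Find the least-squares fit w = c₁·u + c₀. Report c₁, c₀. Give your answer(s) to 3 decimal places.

Forming MᵀM = [[236, 26]; [26, 6]] and Mᵀw = [509, 64]ᵀ gives MᵀM·[c₁, c₀]ᵀ = Mᵀw.
det = 236·6 − 26² = 740.
c₁ = (509·6 − 26·64)/740 = 139/74; c₀ = (236·64 − 26·509)/740 = 187/74.

c₁ = 1.878, c₀ = 2.527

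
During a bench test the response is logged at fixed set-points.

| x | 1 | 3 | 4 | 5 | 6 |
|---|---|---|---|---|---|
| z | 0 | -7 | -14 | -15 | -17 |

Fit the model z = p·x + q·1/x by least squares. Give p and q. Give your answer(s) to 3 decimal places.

Sums needed: Σx·x = 87, Σx·1/x = 5, Σ1/x·1/x = 4469/3600.
And Σx·z = -254, Σ1/x·z = -35/3.
det = 87·(4469/3600) − 5² = 99601/1200.
p = ((-254)·(4469/3600) − 5·(-35/3))/(99601/1200) = -925126/298803; q = (87·(-35/3) − 5·(-254))/(99601/1200) = 306000/99601.

p = -3.096, q = 3.072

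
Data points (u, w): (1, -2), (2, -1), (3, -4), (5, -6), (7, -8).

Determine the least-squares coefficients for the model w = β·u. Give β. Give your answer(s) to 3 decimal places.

Entries of XᵀX: Σu·u = 88.
And Σu·w = -102.
So XᵀX·[β]ᵀ = Xᵀw: [[88]]·[β]ᵀ = [-102]ᵀ.
Hence β = -102 / 88 ≈ -1.15909.

β = -1.159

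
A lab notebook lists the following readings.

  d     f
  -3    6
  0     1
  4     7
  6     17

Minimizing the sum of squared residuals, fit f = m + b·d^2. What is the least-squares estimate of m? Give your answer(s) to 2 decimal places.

m = 1.13

Compute the Gram sums: Σ1 = 4, Σd^2 = 61, Σd^2·d^2 = 1633.
And Σf = 31, Σd^2·f = 778.
MᵀM·[m, b]ᵀ = Mᵀf becomes [[4, 61]; [61, 1633]]·[m, b]ᵀ = [31, 778]ᵀ.
Δ = 4·1633 − 61² = 2811.
m = (31·1633 − 61·778)/2811 = 1055/937; b = (4·778 − 61·31)/2811 = 407/937.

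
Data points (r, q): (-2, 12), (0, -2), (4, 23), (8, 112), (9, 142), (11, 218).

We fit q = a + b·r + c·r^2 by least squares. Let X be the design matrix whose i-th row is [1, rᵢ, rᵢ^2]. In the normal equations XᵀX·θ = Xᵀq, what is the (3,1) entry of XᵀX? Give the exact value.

286

Row 3 ↔ basis r^2, column 1 ↔ basis 1, so (XᵀX)_{3,1} = Σᵢ r^2 = (4)·(1) + (0)·(1) + (16)·(1) + (64)·(1) + (81)·(1) + (121)·(1) = 286.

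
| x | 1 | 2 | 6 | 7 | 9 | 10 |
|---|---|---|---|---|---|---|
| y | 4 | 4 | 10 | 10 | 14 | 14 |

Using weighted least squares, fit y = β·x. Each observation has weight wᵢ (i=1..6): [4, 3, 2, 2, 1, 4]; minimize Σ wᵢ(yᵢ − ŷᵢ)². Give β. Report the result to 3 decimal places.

AᵀWA·[β]ᵀ = AᵀWy reads: 667·β = 986.
(Σwᵢ·x·x = 667, Σwᵢ·x·y = 986.)
β = 986/667 = 1.47826.

β = 1.478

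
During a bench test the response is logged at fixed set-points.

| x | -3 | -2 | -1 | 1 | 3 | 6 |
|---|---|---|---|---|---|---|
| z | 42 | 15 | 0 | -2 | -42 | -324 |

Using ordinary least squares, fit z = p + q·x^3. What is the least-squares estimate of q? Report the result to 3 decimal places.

q = -1.503

The normal system MᵀM·[p, q]ᵀ = Mᵀz is [[6, 208]; [208, 48180]]·[p, q]ᵀ = [-311, -72374]ᵀ.
Eliminating q: 48180·(row 1) − 208·(row 2) gives 245816·p = 48180·(-311) − 208·(-72374) = 69812, so p = 17453/61454.
Then q = ((-72374) − 208·(17453/61454))/48180 = -92389/61454.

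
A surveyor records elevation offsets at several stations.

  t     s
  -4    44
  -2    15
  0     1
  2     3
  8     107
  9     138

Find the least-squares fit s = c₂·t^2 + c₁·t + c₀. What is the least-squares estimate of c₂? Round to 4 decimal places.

Compute the Gram sums: Σt^2·t^2 = 10945, Σt^2·t = 1177, Σt^2 = 169, Σt·t = 169, Σt = 13, Σ1 = 6.
Moment sums: Σt^2·s = 18802, Σt·s = 1898, Σs = 308.
Inverting the 3×3 Gram matrix, [c₂, c₁, c₀]ᵀ = [64246/32037, -449678/160185, 49718/53395]ᵀ.

c₂ = 2.0054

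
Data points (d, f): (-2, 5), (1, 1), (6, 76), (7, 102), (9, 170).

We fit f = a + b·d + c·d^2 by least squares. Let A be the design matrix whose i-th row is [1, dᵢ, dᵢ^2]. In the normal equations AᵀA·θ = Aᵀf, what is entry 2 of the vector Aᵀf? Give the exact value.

2691

Entry 2 ↔ basis d, so (Aᵀf)_{2} = Σᵢ (d)·fᵢ = (-2)·(5) + (1)·(1) + (6)·(76) + (7)·(102) + (9)·(170) = 2691.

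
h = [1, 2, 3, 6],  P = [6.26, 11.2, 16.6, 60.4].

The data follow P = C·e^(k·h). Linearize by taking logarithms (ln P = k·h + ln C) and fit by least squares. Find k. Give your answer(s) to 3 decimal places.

k = 0.444

Let Y = ln P. Fitting Y = k·h + ln C by least squares:
Σh = 12.0000, Σ(h)² = 50.0000, Σln P = 11.1605, Σh·ln P = 39.7002.
Equations: 50.0000·k + 12.0000·ln C = 39.7002;  12.0000·k + 4·ln C = 11.1605.
Slope k = (n·Σh·ln P − Σh·Σln P)/(n·Σ(h)² − (Σh)²) = (4·39.7002 − 12.0000·11.1605)/56.0000 = 0.44419; ln C = (Σln P − k·Σh)/n = 1.45754.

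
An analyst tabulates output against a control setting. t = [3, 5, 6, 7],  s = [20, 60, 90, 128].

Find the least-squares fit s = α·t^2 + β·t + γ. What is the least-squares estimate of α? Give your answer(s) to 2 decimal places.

α = 3.55

Normal-equation sums: Σt^2·t^2 = 4403, Σt^2·t = 711, Σt^2 = 119, Σt·t = 119, Σt = 21, Σ1 = 4.
For Xᵀs: Σt^2·s = 11192, Σt·s = 1796, Σs = 298.
XᵀX·[α, β, γ]ᵀ = Xᵀs becomes [[4403, 711, 119]; [711, 119, 21]; [119, 21, 4]]·[α, β, γ]ᵀ = [11192, 1796, 298]ᵀ.
Row-reducing yields α = 39/11, β = -467/55, γ = 68/5.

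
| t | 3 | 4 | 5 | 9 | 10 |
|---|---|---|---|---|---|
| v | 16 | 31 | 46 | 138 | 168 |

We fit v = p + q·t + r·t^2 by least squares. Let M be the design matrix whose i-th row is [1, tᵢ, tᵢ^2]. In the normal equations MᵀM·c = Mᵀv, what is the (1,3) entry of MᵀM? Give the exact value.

231

Row 1 ↔ basis 1, column 3 ↔ basis t^2, so (MᵀM)_{1,3} = Σᵢ t^2 = (1)·(9) + (1)·(16) + (1)·(25) + (1)·(81) + (1)·(100) = 231.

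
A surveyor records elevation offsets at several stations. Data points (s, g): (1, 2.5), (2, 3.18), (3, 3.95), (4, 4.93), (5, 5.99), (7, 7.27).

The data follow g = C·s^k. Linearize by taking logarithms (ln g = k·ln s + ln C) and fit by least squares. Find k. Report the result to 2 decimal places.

With ln gᵢ as the transformed response and ln sᵢ as the regressor:
Sums: Σln s = 6.7334, Σ(ln s)² = 9.9861, Σln g = 8.8161, Σln s·ln g = 11.2639.
Normal system: [[9.9861, 6.7334]; [6.7334, 6]]·[k, ln C]ᵀ = [11.2639, 8.8161]ᵀ.
Slope k = (n·Σln s·ln g − Σln s·Σln g)/(n·Σ(ln s)² − (Σln s)²) = (6·11.2639 − 6.7334·8.8161)/14.5777 = 0.56397; ln C = (Σln g − k·Σln s)/n = 0.83644.

k = 0.56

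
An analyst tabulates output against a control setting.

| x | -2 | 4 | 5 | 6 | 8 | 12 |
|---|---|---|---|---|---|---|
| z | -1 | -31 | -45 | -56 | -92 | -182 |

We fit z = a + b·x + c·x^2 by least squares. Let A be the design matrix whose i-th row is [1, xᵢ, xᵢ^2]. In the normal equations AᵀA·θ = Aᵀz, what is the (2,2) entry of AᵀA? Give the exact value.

289

Row 2 ↔ basis x, column 2 ↔ basis x, so (AᵀA)_{2,2} = Σᵢ (x)·(x) = (-2)·(-2) + (4)·(4) + (5)·(5) + (6)·(6) + (8)·(8) + (12)·(12) = 289.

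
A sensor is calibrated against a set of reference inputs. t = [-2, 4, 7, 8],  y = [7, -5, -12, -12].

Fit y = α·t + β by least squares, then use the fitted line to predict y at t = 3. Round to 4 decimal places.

Normal-equation sums: Σt·t = 133, Σt = 17, Σ1 = 4.
Right-hand side: Σt·y = -214, Σy = -22.
Normal equations: [[133, 17]; [17, 4]]·[α, β]ᵀ = [-214, -22]ᵀ.
Δ = 133·4 − 17² = 243.
α = ((-214)·4 − 17·(-22))/243 = -482/243; β = (133·(-22) − 17·(-214))/243 = 712/243.
At t = 3: ŷ = (-482/243)·(3) + (712/243)·(1) = -734/243.

ŷ = -3.0206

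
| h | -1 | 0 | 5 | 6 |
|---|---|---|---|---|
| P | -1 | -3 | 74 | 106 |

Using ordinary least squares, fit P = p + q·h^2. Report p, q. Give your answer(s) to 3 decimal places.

Forming AᵀA = [[4, 62]; [62, 1922]] and AᵀP = [176, 5665]ᵀ gives AᵀA·[p, q]ᵀ = AᵀP.
Eliminating q: 1922·(row 1) − 62·(row 2) gives 3844·p = 1922·176 − 62·5665 = -12958, so p = -209/62.
Then q = (5665 − 62·(-209/62))/1922 = 2937/961.

p = -3.371, q = 3.056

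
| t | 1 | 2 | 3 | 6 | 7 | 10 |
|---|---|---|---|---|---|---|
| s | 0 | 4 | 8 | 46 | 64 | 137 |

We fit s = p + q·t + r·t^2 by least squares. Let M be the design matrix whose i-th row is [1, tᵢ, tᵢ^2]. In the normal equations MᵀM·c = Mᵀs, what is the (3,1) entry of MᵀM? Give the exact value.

199

Row 3 ↔ basis t^2, column 1 ↔ basis 1, so (MᵀM)_{3,1} = Σᵢ t^2 = (1)·(1) + (4)·(1) + (9)·(1) + (36)·(1) + (49)·(1) + (100)·(1) = 199.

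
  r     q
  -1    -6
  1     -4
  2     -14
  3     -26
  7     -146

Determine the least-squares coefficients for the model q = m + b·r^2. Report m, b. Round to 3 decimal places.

Compute the Gram sums: Σ1 = 5, Σr^2 = 64, Σr^2·r^2 = 2500.
And Σq = -196, Σr^2·q = -7454.
Normal equations: [[5, 64]; [64, 2500]]·[m, b]ᵀ = [-196, -7454]ᵀ.
Eliminating b: 2500·(row 1) − 64·(row 2) gives 8404·m = 2500·(-196) − 64·(-7454) = -12944, so m = -3236/2101.
Then b = ((-7454) − 64·(-3236/2101))/2500 = -12363/4202.

m = -1.540, b = -2.942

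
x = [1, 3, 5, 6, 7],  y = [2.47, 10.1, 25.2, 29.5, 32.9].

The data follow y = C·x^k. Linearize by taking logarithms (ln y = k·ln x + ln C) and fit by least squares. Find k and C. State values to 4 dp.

k = 1.3775, C = 2.4315

Linearized form: ln y = k·ln x + ln C. From the 5 transformed points,
Σln x = 6.4457, Σ(ln x)² = 10.7942, Σln y = 13.3215, Σln x·ln y = 20.5960.
Equations: 10.7942·k + 6.4457·ln C = 20.5960;  6.4457·k + 5·ln C = 13.3215.
Solving (det = 12.4237): k = 1.37749, ln C = 0.88852, so C = exp(0.88852) = 2.43152.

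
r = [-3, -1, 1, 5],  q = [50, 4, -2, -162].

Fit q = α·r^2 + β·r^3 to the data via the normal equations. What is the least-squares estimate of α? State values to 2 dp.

Forming XᵀX = [[708, 2882]; [2882, 16356]] and Xᵀq = [-3598, -21606]ᵀ gives XᵀX·[α, β]ᵀ = Xᵀq.
Δ = 708·16356 − 2882² = 3274124.
α = ((-3598)·16356 − 2882·(-21606))/3274124 = 854901/818531; β = (708·(-21606) − 2882·(-3598))/3274124 = -1231903/818531.

α = 1.04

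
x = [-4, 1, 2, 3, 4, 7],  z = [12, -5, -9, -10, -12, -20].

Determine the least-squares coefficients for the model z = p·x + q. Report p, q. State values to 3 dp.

p = -2.898, q = -1.055

Setting ∂/∂p … = 0 gives: 95·p + 13·q = -289;  13·p + 6·q = -44.
Determinant 95·6 − 13² = 401.
p = ((-289)·6 − 13·(-44))/401 = -1162/401; q = (95·(-44) − 13·(-289))/401 = -423/401.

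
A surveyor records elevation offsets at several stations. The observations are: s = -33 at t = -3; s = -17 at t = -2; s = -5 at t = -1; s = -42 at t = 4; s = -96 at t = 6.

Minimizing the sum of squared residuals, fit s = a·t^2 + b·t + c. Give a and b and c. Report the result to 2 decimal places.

a = -2.93, b = 1.72, c = -1.35

Normal-equation sums: Σt^2·t^2 = 1650, Σt^2·t = 244, Σt^2 = 66, Σt·t = 66, Σt = 4, Σ1 = 5.
For Xᵀs: Σt^2·s = -4498, Σt·s = -606, Σs = -193.
Row-reducing yields a = -45174/15439, b = 26513/15439, c = -20859/15439.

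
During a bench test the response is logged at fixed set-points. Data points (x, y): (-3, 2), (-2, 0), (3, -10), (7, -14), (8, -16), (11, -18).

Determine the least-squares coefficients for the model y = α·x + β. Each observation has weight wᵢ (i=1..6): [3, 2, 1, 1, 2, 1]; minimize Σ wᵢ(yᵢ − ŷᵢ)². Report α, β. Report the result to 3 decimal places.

α = -1.536, β = -3.114

AᵀWA·[α, β]ᵀ = AᵀWy reads: 342·α + 24·β = -600;  24·α + 10·β = -68.
(Σwᵢ·x·x = 342, Σwᵢ·x = 24, Σwᵢ·1 = 10, Σwᵢ·x·y = -600, Σwᵢ·y = -68.)
Determinant 342·10 − 24² = 2844.
α = ((-600)·10 − 24·(-68))/2844 = -364/237; β = (342·(-68) − 24·(-600))/2844 = -246/79.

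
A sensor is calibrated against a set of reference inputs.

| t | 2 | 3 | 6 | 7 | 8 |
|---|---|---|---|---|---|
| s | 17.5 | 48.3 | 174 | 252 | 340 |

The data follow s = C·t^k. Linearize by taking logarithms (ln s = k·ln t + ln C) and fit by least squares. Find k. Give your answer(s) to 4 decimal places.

k = 2.0821

Taking logs, ln s = k·ln t + ln C, so regress ln s on ln t.
Σln t = 7.6089, Σ(ln t)² = 13.0084, Σln s = 23.2571, Σln t·ln s = 38.3682.
Equations: 13.0084·k + 7.6089·ln C = 38.3682;  7.6089·k + 5·ln C = 23.2571.
Solving (det = 7.1473): k = 2.08206, ln C = 1.48298.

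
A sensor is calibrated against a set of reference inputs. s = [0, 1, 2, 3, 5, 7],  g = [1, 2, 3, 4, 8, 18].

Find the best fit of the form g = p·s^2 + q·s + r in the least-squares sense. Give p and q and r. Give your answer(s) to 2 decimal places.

p = 0.38, q = -0.41, r = 1.62

Compute the Gram sums: Σs^2·s^2 = 3124, Σs^2·s = 504, Σs^2 = 88, Σs·s = 88, Σs = 18, Σ1 = 6.
Moment sums: Σs^2·g = 1132, Σs·g = 186, Σg = 36.
MᵀM·[p, q, r]ᵀ = Mᵀg becomes [[3124, 504, 88]; [504, 88, 18]; [88, 18, 6]]·[p, q, r]ᵀ = [1132, 186, 36]ᵀ.
Row-reducing yields p = 681/1775, q = -147/355, r = 2867/1775.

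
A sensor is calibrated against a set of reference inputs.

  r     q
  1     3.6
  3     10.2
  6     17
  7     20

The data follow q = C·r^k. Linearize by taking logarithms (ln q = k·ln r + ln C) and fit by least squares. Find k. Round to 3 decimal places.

k = 0.871

With ln qᵢ as the transformed response and ln rᵢ as the regressor:
Σln r = 4.8363, Σ(ln r)² = 8.2039, Σln q = 9.4323, Σln r·ln q = 13.4573.
Equations: 8.2039·k + 4.8363·ln C = 13.4573;  4.8363·k + 4·ln C = 9.4323.
Δ = 8.2039·4 − (4.8363)² = 9.4260; k = (13.4573·4 − 4.8363·9.4323)/9.4260 = 0.87120, ln C = (8.2039·9.4323 − 4.8363·13.4573)/9.4260 = 1.30473.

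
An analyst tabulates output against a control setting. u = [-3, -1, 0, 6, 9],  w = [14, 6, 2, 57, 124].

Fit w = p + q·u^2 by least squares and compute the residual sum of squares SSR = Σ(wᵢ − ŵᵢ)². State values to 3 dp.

SSR = 8.499

XᵀX·[p, q]ᵀ = Xᵀw reads: 5·p + 127·q = 203;  127·p + 7939·q = 12228.
(Σ1 = 5, Σu^2 = 127, Σu^2·u^2 = 7939, Σw = 203, Σu^2·w = 12228.)
det = 5·7939 − 127² = 23566.
p = (203·7939 − 127·12228)/23566 = 58661/23566; q = (5·12228 − 127·203)/23566 = 35359/23566.
Residuals: -23484/11783, 23688/11783, -11529/23566, 11677/23566, -278/11783; SSR = 200291/23566.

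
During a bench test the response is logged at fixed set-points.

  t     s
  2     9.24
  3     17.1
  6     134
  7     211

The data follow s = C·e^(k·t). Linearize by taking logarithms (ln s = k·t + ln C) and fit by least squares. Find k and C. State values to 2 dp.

Let Y = ln s. Fitting Y = k·t + ln C by least squares:
Σt = 18.0000, Σ(t)² = 98.0000, Σln s = 15.3123, Σt·ln s = 79.8144.
Normal system: [[98.0000, 18.0000]; [18.0000, 4]]·[k, ln C]ᵀ = [79.8144, 15.3123]ᵀ.
Slope k = (n·Σt·ln s − Σt·Σln s)/(n·Σ(t)² − (Σt)²) = (4·79.8144 − 18.0000·15.3123)/68.0000 = 0.64170; ln C = (Σln s − k·Σt)/n = 0.94042, so C = exp(0.94042) = 2.56106.

k = 0.64, C = 2.56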